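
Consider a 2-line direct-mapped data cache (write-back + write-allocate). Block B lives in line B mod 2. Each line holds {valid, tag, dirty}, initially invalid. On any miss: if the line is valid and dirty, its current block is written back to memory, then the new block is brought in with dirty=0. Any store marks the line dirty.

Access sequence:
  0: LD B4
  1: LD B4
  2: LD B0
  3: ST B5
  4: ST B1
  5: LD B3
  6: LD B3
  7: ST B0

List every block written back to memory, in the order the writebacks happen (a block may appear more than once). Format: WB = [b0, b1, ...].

WB = [5, 1]

0: R B4 → L0 miss [-]
1: R B4 → L0 hit [-]
2: R B0 → L0 miss [-]
3: W B5 → L1 miss [D]
4: W B1 → L1 miss wb→B5 [D]
5: R B3 → L1 miss wb→B1 [-]
6: R B3 → L1 hit [-]
7: W B0 → L0 hit [D]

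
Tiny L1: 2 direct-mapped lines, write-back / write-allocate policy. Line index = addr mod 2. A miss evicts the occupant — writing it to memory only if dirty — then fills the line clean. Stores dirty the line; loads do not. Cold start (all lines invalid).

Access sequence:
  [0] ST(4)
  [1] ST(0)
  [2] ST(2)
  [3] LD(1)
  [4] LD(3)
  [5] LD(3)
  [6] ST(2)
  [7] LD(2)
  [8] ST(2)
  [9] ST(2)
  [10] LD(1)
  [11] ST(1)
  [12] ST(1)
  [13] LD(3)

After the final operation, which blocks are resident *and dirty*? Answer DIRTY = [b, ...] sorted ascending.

0: W B4 -> L0 miss  d=D]
1: W B0 -> L0 miss wb->B4  d=D]
2: W B2 -> L0 miss wb->B0  d=D]
3: R B1 -> L1 miss  d=-]
4: R B3 -> L1 miss  d=-]
5: R B3 -> L1 hit  d=-]
6: W B2 -> L0 hit  d=D]
7: R B2 -> L0 hit  d=D]
8: W B2 -> L0 hit  d=D]
9: W B2 -> L0 hit  d=D]
10: R B1 -> L1 miss  d=-]
11: W B1 -> L1 hit  d=D]
12: W B1 -> L1 hit  d=D]
13: R B3 -> L1 miss wb->B1  d=-]

DIRTY = [2]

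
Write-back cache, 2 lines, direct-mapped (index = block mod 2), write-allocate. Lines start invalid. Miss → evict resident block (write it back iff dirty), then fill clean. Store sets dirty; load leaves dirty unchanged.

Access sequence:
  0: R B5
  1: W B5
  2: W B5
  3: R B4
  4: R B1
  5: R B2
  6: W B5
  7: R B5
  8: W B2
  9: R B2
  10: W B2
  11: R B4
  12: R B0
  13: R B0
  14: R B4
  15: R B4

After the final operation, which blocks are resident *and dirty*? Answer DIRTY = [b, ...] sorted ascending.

DIRTY = [5]

0: R B5 -> L1 miss  d=-]
1: W B5 -> L1 hit  d=D]
2: W B5 -> L1 hit  d=D]
3: R B4 -> L0 miss  d=-]
4: R B1 -> L1 miss wb->B5  d=-]
5: R B2 -> L0 miss  d=-]
6: W B5 -> L1 miss  d=D]
7: R B5 -> L1 hit  d=D]
8: W B2 -> L0 hit  d=D]
9: R B2 -> L0 hit  d=D]
10: W B2 -> L0 hit  d=D]
11: R B4 -> L0 miss wb->B2  d=-]
12: R B0 -> L0 miss  d=-]
13: R B0 -> L0 hit  d=-]
14: R B4 -> L0 miss  d=-]
15: R B4 -> L0 hit  d=-]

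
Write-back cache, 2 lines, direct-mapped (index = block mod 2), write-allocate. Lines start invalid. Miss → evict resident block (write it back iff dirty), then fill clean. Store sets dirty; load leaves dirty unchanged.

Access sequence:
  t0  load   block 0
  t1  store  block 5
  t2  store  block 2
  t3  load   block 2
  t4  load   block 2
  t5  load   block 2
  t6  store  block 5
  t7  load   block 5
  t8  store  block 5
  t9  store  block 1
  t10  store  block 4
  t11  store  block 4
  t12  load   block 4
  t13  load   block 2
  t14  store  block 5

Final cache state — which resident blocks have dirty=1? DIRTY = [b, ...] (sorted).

0: R B0 -> L0 miss  d=-]
1: W B5 -> L1 miss  d=D]
2: W B2 -> L0 miss  d=D]
3: R B2 -> L0 hit  d=D]
4: R B2 -> L0 hit  d=D]
5: R B2 -> L0 hit  d=D]
6: W B5 -> L1 hit  d=D]
7: R B5 -> L1 hit  d=D]
8: W B5 -> L1 hit  d=D]
9: W B1 -> L1 miss wb->B5  d=D]
10: W B4 -> L0 miss wb->B2  d=D]
11: W B4 -> L0 hit  d=D]
12: R B4 -> L0 hit  d=D]
13: R B2 -> L0 miss wb->B4  d=-]
14: W B5 -> L1 miss wb->B1  d=D]

DIRTY = [5]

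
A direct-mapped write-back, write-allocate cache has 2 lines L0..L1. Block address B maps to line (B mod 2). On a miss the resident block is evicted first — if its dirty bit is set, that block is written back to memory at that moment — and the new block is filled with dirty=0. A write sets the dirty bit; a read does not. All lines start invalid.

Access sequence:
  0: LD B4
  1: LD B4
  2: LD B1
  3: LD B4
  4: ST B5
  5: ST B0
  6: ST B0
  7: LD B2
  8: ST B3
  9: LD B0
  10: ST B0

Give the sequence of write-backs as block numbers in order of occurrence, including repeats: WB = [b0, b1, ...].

  0 | R B4 → L0 miss [-]
  1 | R B4 → L0 hit [-]
  2 | R B1 → L1 miss [-]
  3 | R B4 → L0 hit [-]
  4 | W B5 → L1 miss [D]
  5 | W B0 → L0 miss [D]
  6 | W B0 → L0 hit [D]
  7 | R B2 → L0 miss wb→B0 [-]
  8 | W B3 → L1 miss wb→B5 [D]
  9 | R B0 → L0 miss [-]
  10 | W B0 → L0 hit [D]

WB = [0, 5]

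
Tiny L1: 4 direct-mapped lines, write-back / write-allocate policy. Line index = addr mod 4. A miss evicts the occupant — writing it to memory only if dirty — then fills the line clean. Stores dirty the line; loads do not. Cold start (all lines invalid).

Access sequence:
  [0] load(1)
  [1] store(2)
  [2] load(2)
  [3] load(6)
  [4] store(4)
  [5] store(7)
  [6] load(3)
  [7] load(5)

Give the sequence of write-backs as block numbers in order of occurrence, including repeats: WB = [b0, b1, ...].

  0 | R B1 → L1 miss [-]
  1 | W B2 → L2 miss [D]
  2 | R B2 → L2 hit [D]
  3 | R B6 → L2 miss wb→B2 [-]
  4 | W B4 → L0 miss [D]
  5 | W B7 → L3 miss [D]
  6 | R B3 → L3 miss wb→B7 [-]
  7 | R B5 → L1 miss [-]

WB = [2, 7]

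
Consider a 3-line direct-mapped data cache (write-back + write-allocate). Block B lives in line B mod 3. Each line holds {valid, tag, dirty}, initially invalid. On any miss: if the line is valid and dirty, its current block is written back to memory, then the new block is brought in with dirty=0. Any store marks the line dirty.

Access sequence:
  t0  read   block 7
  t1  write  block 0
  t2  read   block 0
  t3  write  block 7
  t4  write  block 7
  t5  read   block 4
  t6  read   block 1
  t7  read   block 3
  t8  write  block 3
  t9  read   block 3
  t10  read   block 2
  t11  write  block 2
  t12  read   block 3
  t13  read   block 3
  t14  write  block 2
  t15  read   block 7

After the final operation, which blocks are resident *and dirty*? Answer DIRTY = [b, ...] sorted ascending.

  0 | R B7 → L1 miss [-]
  1 | W B0 → L0 miss [D]
  2 | R B0 → L0 hit [D]
  3 | W B7 → L1 hit [D]
  4 | W B7 → L1 hit [D]
  5 | R B4 → L1 miss wb→B7 [-]
  6 | R B1 → L1 miss [-]
  7 | R B3 → L0 miss wb→B0 [-]
  8 | W B3 → L0 hit [D]
  9 | R B3 → L0 hit [D]
  10 | R B2 → L2 miss [-]
  11 | W B2 → L2 hit [D]
  12 | R B3 → L0 hit [D]
  13 | R B3 → L0 hit [D]
  14 | W B2 → L2 hit [D]
  15 | R B7 → L1 miss [-]

DIRTY = [2, 3]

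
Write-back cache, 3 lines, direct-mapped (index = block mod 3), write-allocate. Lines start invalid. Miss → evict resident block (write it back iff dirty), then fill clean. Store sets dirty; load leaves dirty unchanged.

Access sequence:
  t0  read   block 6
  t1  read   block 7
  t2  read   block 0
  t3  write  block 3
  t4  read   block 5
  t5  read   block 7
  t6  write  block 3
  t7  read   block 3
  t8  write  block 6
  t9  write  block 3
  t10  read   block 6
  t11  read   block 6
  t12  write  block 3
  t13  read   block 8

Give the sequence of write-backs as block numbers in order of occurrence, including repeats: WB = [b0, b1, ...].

0: R B6 → L0 miss [-]
1: R B7 → L1 miss [-]
2: R B0 → L0 miss [-]
3: W B3 → L0 miss [D]
4: R B5 → L2 miss [-]
5: R B7 → L1 hit [-]
6: W B3 → L0 hit [D]
7: R B3 → L0 hit [D]
8: W B6 → L0 miss wb→B3 [D]
9: W B3 → L0 miss wb→B6 [D]
10: R B6 → L0 miss wb→B3 [-]
11: R B6 → L0 hit [-]
12: W B3 → L0 miss [D]
13: R B8 → L2 miss [-]

WB = [3, 6, 3]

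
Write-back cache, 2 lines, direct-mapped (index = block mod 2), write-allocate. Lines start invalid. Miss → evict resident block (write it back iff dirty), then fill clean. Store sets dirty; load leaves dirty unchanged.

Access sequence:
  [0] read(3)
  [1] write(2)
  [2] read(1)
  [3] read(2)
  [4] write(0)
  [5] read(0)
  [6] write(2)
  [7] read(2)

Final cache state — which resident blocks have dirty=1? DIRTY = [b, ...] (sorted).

DIRTY = [2]

0: R B3 → L1 miss [-]
1: W B2 → L0 miss [D]
2: R B1 → L1 miss [-]
3: R B2 → L0 hit [D]
4: W B0 → L0 miss wb→B2 [D]
5: R B0 → L0 hit [D]
6: W B2 → L0 miss wb→B0 [D]
7: R B2 → L0 hit [D]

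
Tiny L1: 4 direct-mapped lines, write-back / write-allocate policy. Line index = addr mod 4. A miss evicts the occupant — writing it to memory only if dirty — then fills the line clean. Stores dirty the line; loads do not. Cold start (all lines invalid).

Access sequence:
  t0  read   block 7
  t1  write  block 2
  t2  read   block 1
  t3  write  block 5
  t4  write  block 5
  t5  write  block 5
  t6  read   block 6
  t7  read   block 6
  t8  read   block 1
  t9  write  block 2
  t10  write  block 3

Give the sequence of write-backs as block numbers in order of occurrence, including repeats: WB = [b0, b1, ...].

0: R B7 -> L3 miss  d=-]
1: W B2 -> L2 miss  d=D]
2: R B1 -> L1 miss  d=-]
3: W B5 -> L1 miss  d=D]
4: W B5 -> L1 hit  d=D]
5: W B5 -> L1 hit  d=D]
6: R B6 -> L2 miss wb->B2  d=-]
7: R B6 -> L2 hit  d=-]
8: R B1 -> L1 miss wb->B5  d=-]
9: W B2 -> L2 miss  d=D]
10: W B3 -> L3 miss  d=D]

WB = [2, 5]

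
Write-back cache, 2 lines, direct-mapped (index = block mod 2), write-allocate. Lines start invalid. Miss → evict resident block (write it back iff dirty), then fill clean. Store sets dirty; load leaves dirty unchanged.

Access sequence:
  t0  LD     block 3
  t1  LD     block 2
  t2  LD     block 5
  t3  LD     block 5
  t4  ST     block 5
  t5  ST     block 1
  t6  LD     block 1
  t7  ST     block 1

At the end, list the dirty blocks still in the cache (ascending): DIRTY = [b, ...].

0: R B3 → L1 miss [-]
1: R B2 → L0 miss [-]
2: R B5 → L1 miss [-]
3: R B5 → L1 hit [-]
4: W B5 → L1 hit [D]
5: W B1 → L1 miss wb→B5 [D]
6: R B1 → L1 hit [D]
7: W B1 → L1 hit [D]

DIRTY = [1]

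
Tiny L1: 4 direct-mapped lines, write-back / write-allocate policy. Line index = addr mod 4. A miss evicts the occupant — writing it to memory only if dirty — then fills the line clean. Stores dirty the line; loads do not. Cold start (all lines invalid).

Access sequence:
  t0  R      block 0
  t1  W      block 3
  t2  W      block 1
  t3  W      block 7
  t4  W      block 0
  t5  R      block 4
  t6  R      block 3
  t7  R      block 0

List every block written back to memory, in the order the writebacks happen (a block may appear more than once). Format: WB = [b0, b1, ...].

WB = [3, 0, 7]

0: R B0 → L0 miss [-]
1: W B3 → L3 miss [D]
2: W B1 → L1 miss [D]
3: W B7 → L3 miss wb→B3 [D]
4: W B0 → L0 hit [D]
5: R B4 → L0 miss wb→B0 [-]
6: R B3 → L3 miss wb→B7 [-]
7: R B0 → L0 miss [-]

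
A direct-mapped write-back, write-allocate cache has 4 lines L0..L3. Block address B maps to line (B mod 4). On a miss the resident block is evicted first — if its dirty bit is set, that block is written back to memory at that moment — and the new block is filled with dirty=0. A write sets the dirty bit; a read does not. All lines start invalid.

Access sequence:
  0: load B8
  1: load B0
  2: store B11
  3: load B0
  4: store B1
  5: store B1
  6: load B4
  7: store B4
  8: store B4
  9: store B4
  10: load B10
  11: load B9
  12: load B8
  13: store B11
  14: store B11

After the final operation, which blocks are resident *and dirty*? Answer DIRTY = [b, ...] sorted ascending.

DIRTY = [11]

  0 | R B8 → L0 miss [-]
  1 | R B0 → L0 miss [-]
  2 | W B11 → L3 miss [D]
  3 | R B0 → L0 hit [-]
  4 | W B1 → L1 miss [D]
  5 | W B1 → L1 hit [D]
  6 | R B4 → L0 miss [-]
  7 | W B4 → L0 hit [D]
  8 | W B4 → L0 hit [D]
  9 | W B4 → L0 hit [D]
  10 | R B10 → L2 miss [-]
  11 | R B9 → L1 miss wb→B1 [-]
  12 | R B8 → L0 miss wb→B4 [-]
  13 | W B11 → L3 hit [D]
  14 | W B11 → L3 hit [D]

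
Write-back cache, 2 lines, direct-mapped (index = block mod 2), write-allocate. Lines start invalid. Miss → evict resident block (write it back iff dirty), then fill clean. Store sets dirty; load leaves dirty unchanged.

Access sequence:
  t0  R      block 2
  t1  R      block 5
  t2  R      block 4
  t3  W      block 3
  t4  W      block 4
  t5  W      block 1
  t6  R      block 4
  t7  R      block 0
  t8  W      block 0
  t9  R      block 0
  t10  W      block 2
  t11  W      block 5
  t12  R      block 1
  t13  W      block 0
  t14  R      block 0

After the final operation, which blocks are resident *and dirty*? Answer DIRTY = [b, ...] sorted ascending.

  0 | R B2 → L0 miss [-]
  1 | R B5 → L1 miss [-]
  2 | R B4 → L0 miss [-]
  3 | W B3 → L1 miss [D]
  4 | W B4 → L0 hit [D]
  5 | W B1 → L1 miss wb→B3 [D]
  6 | R B4 → L0 hit [D]
  7 | R B0 → L0 miss wb→B4 [-]
  8 | W B0 → L0 hit [D]
  9 | R B0 → L0 hit [D]
  10 | W B2 → L0 miss wb→B0 [D]
  11 | W B5 → L1 miss wb→B1 [D]
  12 | R B1 → L1 miss wb→B5 [-]
  13 | W B0 → L0 miss wb→B2 [D]
  14 | R B0 → L0 hit [D]

DIRTY = [0]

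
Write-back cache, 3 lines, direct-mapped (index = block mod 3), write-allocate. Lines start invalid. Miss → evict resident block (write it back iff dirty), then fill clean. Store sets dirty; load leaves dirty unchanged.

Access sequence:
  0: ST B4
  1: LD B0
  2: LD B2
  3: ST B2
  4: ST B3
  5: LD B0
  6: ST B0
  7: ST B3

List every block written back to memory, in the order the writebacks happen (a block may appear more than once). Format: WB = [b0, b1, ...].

  0 | W B4 → L1 miss [D]
  1 | R B0 → L0 miss [-]
  2 | R B2 → L2 miss [-]
  3 | W B2 → L2 hit [D]
  4 | W B3 → L0 miss [D]
  5 | R B0 → L0 miss wb→B3 [-]
  6 | W B0 → L0 hit [D]
  7 | W B3 → L0 miss wb→B0 [D]

WB = [3, 0]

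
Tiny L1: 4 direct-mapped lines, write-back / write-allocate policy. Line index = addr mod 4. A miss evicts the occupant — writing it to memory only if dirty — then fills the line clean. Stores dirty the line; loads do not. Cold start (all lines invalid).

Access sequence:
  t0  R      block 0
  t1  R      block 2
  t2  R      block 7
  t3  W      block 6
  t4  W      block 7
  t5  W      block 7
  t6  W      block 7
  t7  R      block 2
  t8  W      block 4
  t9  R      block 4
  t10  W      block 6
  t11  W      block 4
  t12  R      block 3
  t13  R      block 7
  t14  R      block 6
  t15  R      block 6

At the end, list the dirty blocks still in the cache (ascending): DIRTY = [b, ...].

  0 | R B0 → L0 miss [-]
  1 | R B2 → L2 miss [-]
  2 | R B7 → L3 miss [-]
  3 | W B6 → L2 miss [D]
  4 | W B7 → L3 hit [D]
  5 | W B7 → L3 hit [D]
  6 | W B7 → L3 hit [D]
  7 | R B2 → L2 miss wb→B6 [-]
  8 | W B4 → L0 miss [D]
  9 | R B4 → L0 hit [D]
  10 | W B6 → L2 miss [D]
  11 | W B4 → L0 hit [D]
  12 | R B3 → L3 miss wb→B7 [-]
  13 | R B7 → L3 miss [-]
  14 | R B6 → L2 hit [D]
  15 | R B6 → L2 hit [D]

DIRTY = [4, 6]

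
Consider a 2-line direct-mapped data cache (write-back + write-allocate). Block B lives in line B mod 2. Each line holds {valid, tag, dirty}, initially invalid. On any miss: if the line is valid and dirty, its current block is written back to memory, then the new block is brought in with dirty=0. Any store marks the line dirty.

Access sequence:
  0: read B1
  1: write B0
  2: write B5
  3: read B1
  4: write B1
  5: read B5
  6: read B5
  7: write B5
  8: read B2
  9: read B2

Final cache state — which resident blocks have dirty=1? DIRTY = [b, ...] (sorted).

  0 | R B1 → L1 miss [-]
  1 | W B0 → L0 miss [D]
  2 | W B5 → L1 miss [D]
  3 | R B1 → L1 miss wb→B5 [-]
  4 | W B1 → L1 hit [D]
  5 | R B5 → L1 miss wb→B1 [-]
  6 | R B5 → L1 hit [-]
  7 | W B5 → L1 hit [D]
  8 | R B2 → L0 miss wb→B0 [-]
  9 | R B2 → L0 hit [-]

DIRTY = [5]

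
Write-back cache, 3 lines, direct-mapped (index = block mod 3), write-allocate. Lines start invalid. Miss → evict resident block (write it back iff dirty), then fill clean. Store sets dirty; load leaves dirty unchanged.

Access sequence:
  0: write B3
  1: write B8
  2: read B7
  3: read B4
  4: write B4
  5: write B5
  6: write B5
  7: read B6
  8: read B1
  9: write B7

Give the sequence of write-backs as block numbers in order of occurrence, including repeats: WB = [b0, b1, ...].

0: W B3 → L0 miss [D]
1: W B8 → L2 miss [D]
2: R B7 → L1 miss [-]
3: R B4 → L1 miss [-]
4: W B4 → L1 hit [D]
5: W B5 → L2 miss wb→B8 [D]
6: W B5 → L2 hit [D]
7: R B6 → L0 miss wb→B3 [-]
8: R B1 → L1 miss wb→B4 [-]
9: W B7 → L1 miss [D]

WB = [8, 3, 4]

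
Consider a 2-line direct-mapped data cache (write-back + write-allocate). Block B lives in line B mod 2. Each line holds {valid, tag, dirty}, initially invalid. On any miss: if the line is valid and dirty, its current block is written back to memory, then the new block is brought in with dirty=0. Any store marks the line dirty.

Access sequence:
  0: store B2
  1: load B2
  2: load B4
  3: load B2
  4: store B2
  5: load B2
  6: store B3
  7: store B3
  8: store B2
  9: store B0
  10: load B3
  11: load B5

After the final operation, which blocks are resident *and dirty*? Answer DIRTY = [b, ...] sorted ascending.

0: W B2 -> L0 miss  d=D]
1: R B2 -> L0 hit  d=D]
2: R B4 -> L0 miss wb->B2  d=-]
3: R B2 -> L0 miss  d=-]
4: W B2 -> L0 hit  d=D]
5: R B2 -> L0 hit  d=D]
6: W B3 -> L1 miss  d=D]
7: W B3 -> L1 hit  d=D]
8: W B2 -> L0 hit  d=D]
9: W B0 -> L0 miss wb->B2  d=D]
10: R B3 -> L1 hit  d=D]
11: R B5 -> L1 miss wb->B3  d=-]

DIRTY = [0]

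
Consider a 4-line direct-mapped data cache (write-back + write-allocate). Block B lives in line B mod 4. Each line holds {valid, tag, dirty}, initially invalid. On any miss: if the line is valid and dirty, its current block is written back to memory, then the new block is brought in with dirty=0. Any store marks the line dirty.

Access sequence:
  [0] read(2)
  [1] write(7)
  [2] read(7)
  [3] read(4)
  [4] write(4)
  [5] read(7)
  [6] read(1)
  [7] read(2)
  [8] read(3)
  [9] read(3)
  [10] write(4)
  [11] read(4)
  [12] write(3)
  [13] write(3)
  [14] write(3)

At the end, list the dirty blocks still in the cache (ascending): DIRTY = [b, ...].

0: R B2 -> L2 miss  d=-]
1: W B7 -> L3 miss  d=D]
2: R B7 -> L3 hit  d=D]
3: R B4 -> L0 miss  d=-]
4: W B4 -> L0 hit  d=D]
5: R B7 -> L3 hit  d=D]
6: R B1 -> L1 miss  d=-]
7: R B2 -> L2 hit  d=-]
8: R B3 -> L3 miss wb->B7  d=-]
9: R B3 -> L3 hit  d=-]
10: W B4 -> L0 hit  d=D]
11: R B4 -> L0 hit  d=D]
12: W B3 -> L3 hit  d=D]
13: W B3 -> L3 hit  d=D]
14: W B3 -> L3 hit  d=D]

DIRTY = [3, 4]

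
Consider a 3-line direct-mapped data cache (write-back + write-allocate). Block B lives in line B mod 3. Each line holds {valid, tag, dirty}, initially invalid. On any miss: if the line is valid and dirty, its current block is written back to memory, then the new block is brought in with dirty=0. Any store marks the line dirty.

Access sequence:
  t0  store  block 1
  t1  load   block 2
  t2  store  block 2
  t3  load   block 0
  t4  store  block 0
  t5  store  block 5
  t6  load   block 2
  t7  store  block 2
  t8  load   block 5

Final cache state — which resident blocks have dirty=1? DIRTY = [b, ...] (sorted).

0: W B1 -> L1 miss  d=D]
1: R B2 -> L2 miss  d=-]
2: W B2 -> L2 hit  d=D]
3: R B0 -> L0 miss  d=-]
4: W B0 -> L0 hit  d=D]
5: W B5 -> L2 miss wb->B2  d=D]
6: R B2 -> L2 miss wb->B5  d=-]
7: W B2 -> L2 hit  d=D]
8: R B5 -> L2 miss wb->B2  d=-]

DIRTY = [0, 1]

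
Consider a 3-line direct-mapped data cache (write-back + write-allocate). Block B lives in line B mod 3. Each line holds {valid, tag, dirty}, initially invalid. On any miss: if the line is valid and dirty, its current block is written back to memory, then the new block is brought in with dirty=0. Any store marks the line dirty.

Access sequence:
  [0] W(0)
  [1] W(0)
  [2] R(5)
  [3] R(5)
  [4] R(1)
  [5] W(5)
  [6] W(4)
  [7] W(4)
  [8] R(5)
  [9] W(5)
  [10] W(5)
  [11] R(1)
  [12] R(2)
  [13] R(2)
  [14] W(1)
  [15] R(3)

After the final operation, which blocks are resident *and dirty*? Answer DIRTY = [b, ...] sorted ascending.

0: W B0 -> L0 miss  d=D]
1: W B0 -> L0 hit  d=D]
2: R B5 -> L2 miss  d=-]
3: R B5 -> L2 hit  d=-]
4: R B1 -> L1 miss  d=-]
5: W B5 -> L2 hit  d=D]
6: W B4 -> L1 miss  d=D]
7: W B4 -> L1 hit  d=D]
8: R B5 -> L2 hit  d=D]
9: W B5 -> L2 hit  d=D]
10: W B5 -> L2 hit  d=D]
11: R B1 -> L1 miss wb->B4  d=-]
12: R B2 -> L2 miss wb->B5  d=-]
13: R B2 -> L2 hit  d=-]
14: W B1 -> L1 hit  d=D]
15: R B3 -> L0 miss wb->B0  d=-]

DIRTY = [1]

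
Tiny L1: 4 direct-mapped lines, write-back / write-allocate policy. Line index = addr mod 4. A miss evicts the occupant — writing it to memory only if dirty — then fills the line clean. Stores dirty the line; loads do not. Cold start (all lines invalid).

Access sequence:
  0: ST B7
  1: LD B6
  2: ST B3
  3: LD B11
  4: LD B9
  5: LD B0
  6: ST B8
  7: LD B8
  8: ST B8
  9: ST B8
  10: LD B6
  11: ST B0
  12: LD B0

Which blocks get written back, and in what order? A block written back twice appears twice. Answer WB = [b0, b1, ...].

WB = [7, 3, 8]

0: W B7 → L3 miss [D]
1: R B6 → L2 miss [-]
2: W B3 → L3 miss wb→B7 [D]
3: R B11 → L3 miss wb→B3 [-]
4: R B9 → L1 miss [-]
5: R B0 → L0 miss [-]
6: W B8 → L0 miss [D]
7: R B8 → L0 hit [D]
8: W B8 → L0 hit [D]
9: W B8 → L0 hit [D]
10: R B6 → L2 hit [-]
11: W B0 → L0 miss wb→B8 [D]
12: R B0 → L0 hit [D]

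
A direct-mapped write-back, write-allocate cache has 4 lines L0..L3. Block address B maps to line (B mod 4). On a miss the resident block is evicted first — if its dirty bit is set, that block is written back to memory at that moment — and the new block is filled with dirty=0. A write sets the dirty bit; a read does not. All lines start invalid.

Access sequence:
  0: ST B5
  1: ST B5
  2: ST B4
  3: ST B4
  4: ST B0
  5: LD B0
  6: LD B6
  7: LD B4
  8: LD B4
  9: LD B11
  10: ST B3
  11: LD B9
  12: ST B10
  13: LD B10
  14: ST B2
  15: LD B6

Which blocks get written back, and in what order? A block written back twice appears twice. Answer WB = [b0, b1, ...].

0: W B5 → L1 miss [D]
1: W B5 → L1 hit [D]
2: W B4 → L0 miss [D]
3: W B4 → L0 hit [D]
4: W B0 → L0 miss wb→B4 [D]
5: R B0 → L0 hit [D]
6: R B6 → L2 miss [-]
7: R B4 → L0 miss wb→B0 [-]
8: R B4 → L0 hit [-]
9: R B11 → L3 miss [-]
10: W B3 → L3 miss [D]
11: R B9 → L1 miss wb→B5 [-]
12: W B10 → L2 miss [D]
13: R B10 → L2 hit [D]
14: W B2 → L2 miss wb→B10 [D]
15: R B6 → L2 miss wb→B2 [-]

WB = [4, 0, 5, 10, 2]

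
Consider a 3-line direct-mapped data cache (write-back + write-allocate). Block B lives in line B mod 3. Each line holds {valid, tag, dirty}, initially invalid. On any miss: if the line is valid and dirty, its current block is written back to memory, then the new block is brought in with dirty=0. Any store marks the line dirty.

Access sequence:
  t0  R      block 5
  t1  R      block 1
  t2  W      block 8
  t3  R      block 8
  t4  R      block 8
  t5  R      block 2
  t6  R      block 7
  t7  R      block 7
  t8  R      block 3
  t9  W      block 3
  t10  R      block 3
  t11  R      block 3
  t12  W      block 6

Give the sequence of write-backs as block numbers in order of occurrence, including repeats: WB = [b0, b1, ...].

WB = [8, 3]

  0 | R B5 → L2 miss [-]
  1 | R B1 → L1 miss [-]
  2 | W B8 → L2 miss [D]
  3 | R B8 → L2 hit [D]
  4 | R B8 → L2 hit [D]
  5 | R B2 → L2 miss wb→B8 [-]
  6 | R B7 → L1 miss [-]
  7 | R B7 → L1 hit [-]
  8 | R B3 → L0 miss [-]
  9 | W B3 → L0 hit [D]
  10 | R B3 → L0 hit [D]
  11 | R B3 → L0 hit [D]
  12 | W B6 → L0 miss wb→B3 [D]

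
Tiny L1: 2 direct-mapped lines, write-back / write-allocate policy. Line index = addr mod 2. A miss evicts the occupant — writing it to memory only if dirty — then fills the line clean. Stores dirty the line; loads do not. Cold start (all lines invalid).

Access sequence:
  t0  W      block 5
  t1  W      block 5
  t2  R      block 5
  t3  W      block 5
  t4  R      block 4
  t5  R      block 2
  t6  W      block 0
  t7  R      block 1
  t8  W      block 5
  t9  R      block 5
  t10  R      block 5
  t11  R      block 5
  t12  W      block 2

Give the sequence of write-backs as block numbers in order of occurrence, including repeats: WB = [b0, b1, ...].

WB = [5, 0]

0: W B5 -> L1 miss  d=D]
1: W B5 -> L1 hit  d=D]
2: R B5 -> L1 hit  d=D]
3: W B5 -> L1 hit  d=D]
4: R B4 -> L0 miss  d=-]
5: R B2 -> L0 miss  d=-]
6: W B0 -> L0 miss  d=D]
7: R B1 -> L1 miss wb->B5  d=-]
8: W B5 -> L1 miss  d=D]
9: R B5 -> L1 hit  d=D]
10: R B5 -> L1 hit  d=D]
11: R B5 -> L1 hit  d=D]
12: W B2 -> L0 miss wb->B0  d=D]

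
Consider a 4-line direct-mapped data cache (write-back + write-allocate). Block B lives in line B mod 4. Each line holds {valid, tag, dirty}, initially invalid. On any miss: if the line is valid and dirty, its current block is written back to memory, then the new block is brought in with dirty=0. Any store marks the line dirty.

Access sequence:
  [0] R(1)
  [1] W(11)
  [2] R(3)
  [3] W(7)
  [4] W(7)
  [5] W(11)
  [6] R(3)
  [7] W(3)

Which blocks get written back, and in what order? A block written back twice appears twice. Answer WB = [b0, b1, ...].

WB = [11, 7, 11]

0: R B1 → L1 miss [-]
1: W B11 → L3 miss [D]
2: R B3 → L3 miss wb→B11 [-]
3: W B7 → L3 miss [D]
4: W B7 → L3 hit [D]
5: W B11 → L3 miss wb→B7 [D]
6: R B3 → L3 miss wb→B11 [-]
7: W B3 → L3 hit [D]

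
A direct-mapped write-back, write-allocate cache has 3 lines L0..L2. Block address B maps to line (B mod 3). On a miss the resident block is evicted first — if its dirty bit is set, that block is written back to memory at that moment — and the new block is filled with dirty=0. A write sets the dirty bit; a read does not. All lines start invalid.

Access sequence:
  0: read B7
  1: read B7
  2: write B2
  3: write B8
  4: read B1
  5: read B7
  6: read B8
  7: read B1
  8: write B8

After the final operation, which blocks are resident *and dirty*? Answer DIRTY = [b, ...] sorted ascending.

  0 | R B7 → L1 miss [-]
  1 | R B7 → L1 hit [-]
  2 | W B2 → L2 miss [D]
  3 | W B8 → L2 miss wb→B2 [D]
  4 | R B1 → L1 miss [-]
  5 | R B7 → L1 miss [-]
  6 | R B8 → L2 hit [D]
  7 | R B1 → L1 miss [-]
  8 | W B8 → L2 hit [D]

DIRTY = [8]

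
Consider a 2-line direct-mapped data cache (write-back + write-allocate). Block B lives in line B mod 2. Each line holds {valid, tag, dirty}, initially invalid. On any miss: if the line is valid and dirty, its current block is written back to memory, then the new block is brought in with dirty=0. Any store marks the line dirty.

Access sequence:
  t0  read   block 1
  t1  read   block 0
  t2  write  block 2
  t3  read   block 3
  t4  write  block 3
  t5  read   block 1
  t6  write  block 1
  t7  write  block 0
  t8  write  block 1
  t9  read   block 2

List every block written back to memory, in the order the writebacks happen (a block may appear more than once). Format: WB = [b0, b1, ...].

  0 | R B1 → L1 miss [-]
  1 | R B0 → L0 miss [-]
  2 | W B2 → L0 miss [D]
  3 | R B3 → L1 miss [-]
  4 | W B3 → L1 hit [D]
  5 | R B1 → L1 miss wb→B3 [-]
  6 | W B1 → L1 hit [D]
  7 | W B0 → L0 miss wb→B2 [D]
  8 | W B1 → L1 hit [D]
  9 | R B2 → L0 miss wb→B0 [-]

WB = [3, 2, 0]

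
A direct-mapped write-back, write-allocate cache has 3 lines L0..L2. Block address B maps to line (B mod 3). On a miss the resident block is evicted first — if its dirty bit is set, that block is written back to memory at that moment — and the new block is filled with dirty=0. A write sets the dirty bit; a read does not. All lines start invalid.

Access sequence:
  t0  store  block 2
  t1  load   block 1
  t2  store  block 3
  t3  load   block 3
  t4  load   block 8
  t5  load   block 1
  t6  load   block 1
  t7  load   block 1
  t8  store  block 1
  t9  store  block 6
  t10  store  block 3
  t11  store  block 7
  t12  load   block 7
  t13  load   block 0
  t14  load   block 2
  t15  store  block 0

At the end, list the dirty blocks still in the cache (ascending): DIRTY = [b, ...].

DIRTY = [0, 7]

0: W B2 -> L2 miss  d=D]
1: R B1 -> L1 miss  d=-]
2: W B3 -> L0 miss  d=D]
3: R B3 -> L0 hit  d=D]
4: R B8 -> L2 miss wb->B2  d=-]
5: R B1 -> L1 hit  d=-]
6: R B1 -> L1 hit  d=-]
7: R B1 -> L1 hit  d=-]
8: W B1 -> L1 hit  d=D]
9: W B6 -> L0 miss wb->B3  d=D]
10: W B3 -> L0 miss wb->B6  d=D]
11: W B7 -> L1 miss wb->B1  d=D]
12: R B7 -> L1 hit  d=D]
13: R B0 -> L0 miss wb->B3  d=-]
14: R B2 -> L2 miss  d=-]
15: W B0 -> L0 hit  d=D]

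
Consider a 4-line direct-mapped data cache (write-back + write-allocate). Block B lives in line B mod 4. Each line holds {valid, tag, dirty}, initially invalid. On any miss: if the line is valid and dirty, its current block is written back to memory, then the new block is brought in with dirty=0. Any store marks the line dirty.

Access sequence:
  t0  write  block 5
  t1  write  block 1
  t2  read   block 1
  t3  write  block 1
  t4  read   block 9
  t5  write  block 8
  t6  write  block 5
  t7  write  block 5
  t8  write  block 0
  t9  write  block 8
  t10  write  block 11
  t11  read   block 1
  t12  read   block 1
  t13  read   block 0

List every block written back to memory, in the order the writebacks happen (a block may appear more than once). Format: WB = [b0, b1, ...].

WB = [5, 1, 8, 0, 5, 8]

  0 | W B5 → L1 miss [D]
  1 | W B1 → L1 miss wb→B5 [D]
  2 | R B1 → L1 hit [D]
  3 | W B1 → L1 hit [D]
  4 | R B9 → L1 miss wb→B1 [-]
  5 | W B8 → L0 miss [D]
  6 | W B5 → L1 miss [D]
  7 | W B5 → L1 hit [D]
  8 | W B0 → L0 miss wb→B8 [D]
  9 | W B8 → L0 miss wb→B0 [D]
  10 | W B11 → L3 miss [D]
  11 | R B1 → L1 miss wb→B5 [-]
  12 | R B1 → L1 hit [-]
  13 | R B0 → L0 miss wb→B8 [-]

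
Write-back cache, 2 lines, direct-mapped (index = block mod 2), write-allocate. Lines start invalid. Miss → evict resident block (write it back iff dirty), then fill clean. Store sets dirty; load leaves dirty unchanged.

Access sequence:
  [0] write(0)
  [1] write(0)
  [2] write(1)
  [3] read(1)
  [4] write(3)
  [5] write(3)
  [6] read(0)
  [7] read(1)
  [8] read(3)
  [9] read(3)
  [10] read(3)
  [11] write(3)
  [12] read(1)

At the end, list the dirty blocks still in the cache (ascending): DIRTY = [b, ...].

DIRTY = [0]

0: W B0 -> L0 miss  d=D]
1: W B0 -> L0 hit  d=D]
2: W B1 -> L1 miss  d=D]
3: R B1 -> L1 hit  d=D]
4: W B3 -> L1 miss wb->B1  d=D]
5: W B3 -> L1 hit  d=D]
6: R B0 -> L0 hit  d=D]
7: R B1 -> L1 miss wb->B3  d=-]
8: R B3 -> L1 miss  d=-]
9: R B3 -> L1 hit  d=-]
10: R B3 -> L1 hit  d=-]
11: W B3 -> L1 hit  d=D]
12: R B1 -> L1 miss wb->B3  d=-]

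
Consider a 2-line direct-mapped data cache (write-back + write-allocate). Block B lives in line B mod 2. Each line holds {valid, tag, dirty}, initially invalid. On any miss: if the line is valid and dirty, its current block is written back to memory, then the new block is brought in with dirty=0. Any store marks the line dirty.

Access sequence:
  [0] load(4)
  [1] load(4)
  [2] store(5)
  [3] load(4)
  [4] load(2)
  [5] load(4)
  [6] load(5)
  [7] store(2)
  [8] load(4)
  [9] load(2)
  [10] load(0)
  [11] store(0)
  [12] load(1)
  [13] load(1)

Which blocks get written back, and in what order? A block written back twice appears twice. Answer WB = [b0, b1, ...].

0: R B4 → L0 miss [-]
1: R B4 → L0 hit [-]
2: W B5 → L1 miss [D]
3: R B4 → L0 hit [-]
4: R B2 → L0 miss [-]
5: R B4 → L0 miss [-]
6: R B5 → L1 hit [D]
7: W B2 → L0 miss [D]
8: R B4 → L0 miss wb→B2 [-]
9: R B2 → L0 miss [-]
10: R B0 → L0 miss [-]
11: W B0 → L0 hit [D]
12: R B1 → L1 miss wb→B5 [-]
13: R B1 → L1 hit [-]

WB = [2, 5]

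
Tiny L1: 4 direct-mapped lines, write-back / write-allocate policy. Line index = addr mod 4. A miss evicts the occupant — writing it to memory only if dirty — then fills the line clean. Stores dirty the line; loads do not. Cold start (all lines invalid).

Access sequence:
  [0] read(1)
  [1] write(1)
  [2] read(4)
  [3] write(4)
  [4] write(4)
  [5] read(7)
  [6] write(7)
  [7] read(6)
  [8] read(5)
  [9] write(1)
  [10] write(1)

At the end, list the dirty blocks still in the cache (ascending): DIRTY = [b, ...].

0: R B1 -> L1 miss  d=-]
1: W B1 -> L1 hit  d=D]
2: R B4 -> L0 miss  d=-]
3: W B4 -> L0 hit  d=D]
4: W B4 -> L0 hit  d=D]
5: R B7 -> L3 miss  d=-]
6: W B7 -> L3 hit  d=D]
7: R B6 -> L2 miss  d=-]
8: R B5 -> L1 miss wb->B1  d=-]
9: W B1 -> L1 miss  d=D]
10: W B1 -> L1 hit  d=D]

DIRTY = [1, 4, 7]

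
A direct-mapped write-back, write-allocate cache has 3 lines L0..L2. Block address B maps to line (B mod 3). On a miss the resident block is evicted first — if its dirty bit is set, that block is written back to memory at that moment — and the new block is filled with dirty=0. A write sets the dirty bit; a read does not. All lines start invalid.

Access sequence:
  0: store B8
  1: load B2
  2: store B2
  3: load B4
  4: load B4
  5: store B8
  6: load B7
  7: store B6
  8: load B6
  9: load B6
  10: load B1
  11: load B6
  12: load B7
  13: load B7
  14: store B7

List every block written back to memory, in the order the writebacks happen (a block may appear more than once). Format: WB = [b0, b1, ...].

WB = [8, 2]

0: W B8 -> L2 miss  d=D]
1: R B2 -> L2 miss wb->B8  d=-]
2: W B2 -> L2 hit  d=D]
3: R B4 -> L1 miss  d=-]
4: R B4 -> L1 hit  d=-]
5: W B8 -> L2 miss wb->B2  d=D]
6: R B7 -> L1 miss  d=-]
7: W B6 -> L0 miss  d=D]
8: R B6 -> L0 hit  d=D]
9: R B6 -> L0 hit  d=D]
10: R B1 -> L1 miss  d=-]
11: R B6 -> L0 hit  d=D]
12: R B7 -> L1 miss  d=-]
13: R B7 -> L1 hit  d=-]
14: W B7 -> L1 hit  d=D]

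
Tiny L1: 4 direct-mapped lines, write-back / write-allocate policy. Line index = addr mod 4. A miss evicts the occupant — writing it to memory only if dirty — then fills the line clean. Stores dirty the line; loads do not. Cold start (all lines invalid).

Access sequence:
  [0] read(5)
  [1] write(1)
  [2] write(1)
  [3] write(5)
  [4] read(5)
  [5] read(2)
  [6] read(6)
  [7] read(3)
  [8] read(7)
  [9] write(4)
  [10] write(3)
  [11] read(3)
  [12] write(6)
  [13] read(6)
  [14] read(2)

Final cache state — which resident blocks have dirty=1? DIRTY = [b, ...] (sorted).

DIRTY = [3, 4, 5]

  0 | R B5 → L1 miss [-]
  1 | W B1 → L1 miss [D]
  2 | W B1 → L1 hit [D]
  3 | W B5 → L1 miss wb→B1 [D]
  4 | R B5 → L1 hit [D]
  5 | R B2 → L2 miss [-]
  6 | R B6 → L2 miss [-]
  7 | R B3 → L3 miss [-]
  8 | R B7 → L3 miss [-]
  9 | W B4 → L0 miss [D]
  10 | W B3 → L3 miss [D]
  11 | R B3 → L3 hit [D]
  12 | W B6 → L2 hit [D]
  13 | R B6 → L2 hit [D]
  14 | R B2 → L2 miss wb→B6 [-]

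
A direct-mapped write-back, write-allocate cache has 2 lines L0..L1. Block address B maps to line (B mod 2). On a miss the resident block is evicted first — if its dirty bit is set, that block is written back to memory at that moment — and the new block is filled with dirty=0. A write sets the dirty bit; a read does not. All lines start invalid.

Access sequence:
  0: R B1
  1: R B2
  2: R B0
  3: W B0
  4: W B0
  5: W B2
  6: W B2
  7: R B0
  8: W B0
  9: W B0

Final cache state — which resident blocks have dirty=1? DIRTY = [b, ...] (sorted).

DIRTY = [0]

  0 | R B1 → L1 miss [-]
  1 | R B2 → L0 miss [-]
  2 | R B0 → L0 miss [-]
  3 | W B0 → L0 hit [D]
  4 | W B0 → L0 hit [D]
  5 | W B2 → L0 miss wb→B0 [D]
  6 | W B2 → L0 hit [D]
  7 | R B0 → L0 miss wb→B2 [-]
  8 | W B0 → L0 hit [D]
  9 | W B0 → L0 hit [D]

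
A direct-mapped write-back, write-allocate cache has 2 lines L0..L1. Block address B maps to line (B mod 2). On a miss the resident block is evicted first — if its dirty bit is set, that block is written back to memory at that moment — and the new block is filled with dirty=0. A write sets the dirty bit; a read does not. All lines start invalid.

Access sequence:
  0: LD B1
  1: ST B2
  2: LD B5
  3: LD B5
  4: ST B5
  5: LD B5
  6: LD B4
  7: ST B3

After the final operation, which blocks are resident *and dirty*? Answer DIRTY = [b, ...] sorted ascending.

DIRTY = [3]

0: R B1 -> L1 miss  d=-]
1: W B2 -> L0 miss  d=D]
2: R B5 -> L1 miss  d=-]
3: R B5 -> L1 hit  d=-]
4: W B5 -> L1 hit  d=D]
5: R B5 -> L1 hit  d=D]
6: R B4 -> L0 miss wb->B2  d=-]
7: W B3 -> L1 miss wb->B5  d=D]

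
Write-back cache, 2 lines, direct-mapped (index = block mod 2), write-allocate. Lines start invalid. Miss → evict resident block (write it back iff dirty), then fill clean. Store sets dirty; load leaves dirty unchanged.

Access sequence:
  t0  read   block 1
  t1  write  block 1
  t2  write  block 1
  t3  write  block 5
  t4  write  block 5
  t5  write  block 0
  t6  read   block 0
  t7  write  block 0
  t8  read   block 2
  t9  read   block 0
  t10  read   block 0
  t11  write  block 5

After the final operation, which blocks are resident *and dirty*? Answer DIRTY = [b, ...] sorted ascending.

DIRTY = [5]

  0 | R B1 → L1 miss [-]
  1 | W B1 → L1 hit [D]
  2 | W B1 → L1 hit [D]
  3 | W B5 → L1 miss wb→B1 [D]
  4 | W B5 → L1 hit [D]
  5 | W B0 → L0 miss [D]
  6 | R B0 → L0 hit [D]
  7 | W B0 → L0 hit [D]
  8 | R B2 → L0 miss wb→B0 [-]
  9 | R B0 → L0 miss [-]
  10 | R B0 → L0 hit [-]
  11 | W B5 → L1 hit [D]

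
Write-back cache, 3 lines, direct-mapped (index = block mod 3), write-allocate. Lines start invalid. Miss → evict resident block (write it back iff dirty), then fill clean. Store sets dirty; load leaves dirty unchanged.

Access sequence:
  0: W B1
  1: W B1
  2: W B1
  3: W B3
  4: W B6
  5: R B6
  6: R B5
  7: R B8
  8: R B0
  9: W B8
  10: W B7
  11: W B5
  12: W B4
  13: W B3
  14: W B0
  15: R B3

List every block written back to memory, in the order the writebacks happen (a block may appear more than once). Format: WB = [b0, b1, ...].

0: W B1 -> L1 miss  d=D]
1: W B1 -> L1 hit  d=D]
2: W B1 -> L1 hit  d=D]
3: W B3 -> L0 miss  d=D]
4: W B6 -> L0 miss wb->B3  d=D]
5: R B6 -> L0 hit  d=D]
6: R B5 -> L2 miss  d=-]
7: R B8 -> L2 miss  d=-]
8: R B0 -> L0 miss wb->B6  d=-]
9: W B8 -> L2 hit  d=D]
10: W B7 -> L1 miss wb->B1  d=D]
11: W B5 -> L2 miss wb->B8  d=D]
12: W B4 -> L1 miss wb->B7  d=D]
13: W B3 -> L0 miss  d=D]
14: W B0 -> L0 miss wb->B3  d=D]
15: R B3 -> L0 miss wb->B0  d=-]

WB = [3, 6, 1, 8, 7, 3, 0]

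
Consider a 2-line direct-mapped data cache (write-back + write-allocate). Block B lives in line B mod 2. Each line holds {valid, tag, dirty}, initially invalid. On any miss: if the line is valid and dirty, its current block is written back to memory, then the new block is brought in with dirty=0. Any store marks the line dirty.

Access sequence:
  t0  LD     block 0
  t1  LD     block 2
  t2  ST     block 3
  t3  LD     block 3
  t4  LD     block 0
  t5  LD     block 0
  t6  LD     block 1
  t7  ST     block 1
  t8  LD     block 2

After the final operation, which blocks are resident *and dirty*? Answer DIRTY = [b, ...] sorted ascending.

DIRTY = [1]

0: R B0 → L0 miss [-]
1: R B2 → L0 miss [-]
2: W B3 → L1 miss [D]
3: R B3 → L1 hit [D]
4: R B0 → L0 miss [-]
5: R B0 → L0 hit [-]
6: R B1 → L1 miss wb→B3 [-]
7: W B1 → L1 hit [D]
8: R B2 → L0 miss [-]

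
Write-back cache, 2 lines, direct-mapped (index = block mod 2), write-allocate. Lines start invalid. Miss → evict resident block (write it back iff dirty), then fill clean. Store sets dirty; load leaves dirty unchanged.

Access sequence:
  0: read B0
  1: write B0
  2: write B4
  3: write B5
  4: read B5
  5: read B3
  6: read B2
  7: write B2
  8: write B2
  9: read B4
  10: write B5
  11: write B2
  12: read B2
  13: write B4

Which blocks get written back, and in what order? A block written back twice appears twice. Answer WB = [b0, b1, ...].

WB = [0, 5, 4, 2, 2]

  0 | R B0 → L0 miss [-]
  1 | W B0 → L0 hit [D]
  2 | W B4 → L0 miss wb→B0 [D]
  3 | W B5 → L1 miss [D]
  4 | R B5 → L1 hit [D]
  5 | R B3 → L1 miss wb→B5 [-]
  6 | R B2 → L0 miss wb→B4 [-]
  7 | W B2 → L0 hit [D]
  8 | W B2 → L0 hit [D]
  9 | R B4 → L0 miss wb→B2 [-]
  10 | W B5 → L1 miss [D]
  11 | W B2 → L0 miss [D]
  12 | R B2 → L0 hit [D]
  13 | W B4 → L0 miss wb→B2 [D]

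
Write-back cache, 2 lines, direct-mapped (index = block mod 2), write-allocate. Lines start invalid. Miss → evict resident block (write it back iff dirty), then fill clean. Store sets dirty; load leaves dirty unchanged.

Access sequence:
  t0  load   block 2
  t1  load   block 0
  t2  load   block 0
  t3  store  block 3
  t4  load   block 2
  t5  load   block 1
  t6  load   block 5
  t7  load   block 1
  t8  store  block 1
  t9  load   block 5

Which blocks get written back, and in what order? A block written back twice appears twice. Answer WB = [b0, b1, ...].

WB = [3, 1]

0: R B2 → L0 miss [-]
1: R B0 → L0 miss [-]
2: R B0 → L0 hit [-]
3: W B3 → L1 miss [D]
4: R B2 → L0 miss [-]
5: R B1 → L1 miss wb→B3 [-]
6: R B5 → L1 miss [-]
7: R B1 → L1 miss [-]
8: W B1 → L1 hit [D]
9: R B5 → L1 miss wb→B1 [-]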